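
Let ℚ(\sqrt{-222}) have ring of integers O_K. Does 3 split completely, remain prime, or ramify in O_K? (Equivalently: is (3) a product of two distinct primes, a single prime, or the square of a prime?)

3 is ramified

Since -222 ≢ 1 mod 4, the ring of integers is ℤ[√-222] with discriminant 4·(-222) = -888.
3 divides disc(K) = -888, so 3 ramifies.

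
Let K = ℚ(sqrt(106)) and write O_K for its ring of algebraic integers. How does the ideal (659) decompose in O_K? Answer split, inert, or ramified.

106 mod 4 = 2, hence disc K = 4·106 = 424 and O_K = ℤ[√106].
disc(K) = 424 is not divisible by 659; 659 is unramified.
Euler's criterion: 106^329 mod 659 = 1. Thus (106|659) = 1.
Legendre symbol 1 ⇒ 659 is split.

p splits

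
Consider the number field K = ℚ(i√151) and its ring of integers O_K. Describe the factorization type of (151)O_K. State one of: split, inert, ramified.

p ramifies

Since -151 ≡ 1 mod 4, the ring of integers is ℤ[(1+√-151)/2] with discriminant -151.
151 divides disc(K) = -151, so 151 ramifies.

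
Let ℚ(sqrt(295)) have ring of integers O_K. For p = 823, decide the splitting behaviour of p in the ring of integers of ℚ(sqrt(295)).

295 mod 4 = 3, hence disc K = 4·295 = 1180 and O_K = ℤ[√295].
823 ∤ 1180, so 823 is unramified.
Compute (295/823) via Euler: 295^((823-1)/2) mod 823 = 822, so (295/823) = -1.
(295/823) = -1, so 823 is inert.

inert — (823) stays prime in O_K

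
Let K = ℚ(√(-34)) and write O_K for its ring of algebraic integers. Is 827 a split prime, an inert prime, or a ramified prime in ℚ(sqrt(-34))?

p is inert

-34 mod 4 = 2, hence disc K = 4·(-34) = -136 and O_K = ℤ[√-34].
disc(K) = -136 is not divisible by 827; 827 is unramified.
Legendre symbol by Euler's criterion: (-34/827) ≡ (-34)^413 ≡ 826 (mod 827), i.e. (-34/827) = -1.
Legendre symbol -1 ⇒ 827 is inert.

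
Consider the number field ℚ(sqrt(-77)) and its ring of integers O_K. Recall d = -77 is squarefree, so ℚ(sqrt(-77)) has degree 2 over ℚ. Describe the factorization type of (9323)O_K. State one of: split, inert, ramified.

-77 mod 4 = 3, hence disc K = 4·(-77) = -308 and O_K = ℤ[√-77].
disc(K) = -308 is not divisible by 9323; 9323 is unramified.
Euler's criterion: (-77)^4661 mod 9323 = 9322. Thus (-77|9323) = -1.
Legendre symbol -1 ⇒ 9323 is inert.

9323 remains inert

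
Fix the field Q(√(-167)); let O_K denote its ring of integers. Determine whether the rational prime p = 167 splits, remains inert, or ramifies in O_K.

p ramifies

-167 mod 4 = 1, hence disc K = -167 and O_K = ℤ[(1+√-167)/2].
Ramification test: 167 | -167. The prime 167 ramifies in K.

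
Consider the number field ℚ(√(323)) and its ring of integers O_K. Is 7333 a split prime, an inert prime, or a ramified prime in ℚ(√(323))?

Since 323 ≢ 1 mod 4, the ring of integers is ℤ[√323] with discriminant 4·323 = 1292.
Since gcd(7333, 1292) = 1 the prime 7333 does not ramify.
Euler's criterion: 323^3666 mod 7333 = 1. Thus (323|7333) = 1.
Legendre symbol 1 ⇒ 7333 is split.

split — (7333) = 𝔭₁𝔭₂ with 𝔭₁ ≠ 𝔭₂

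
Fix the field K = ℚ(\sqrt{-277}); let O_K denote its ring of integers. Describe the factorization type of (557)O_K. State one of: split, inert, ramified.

p splits

d = -277 ≡ 3 (mod 4), so O_K = ℤ[√-277] and disc(K) = 4d = -1108.
557 ∤ -1108, so 557 is unramified.
Euler's criterion: (-277)^278 mod 557 = 1. Thus (-277|557) = 1.
Legendre symbol 1 ⇒ 557 is split.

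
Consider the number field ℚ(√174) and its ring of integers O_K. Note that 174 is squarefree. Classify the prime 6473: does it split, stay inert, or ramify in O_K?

6473 remains inert

d = 174 ≡ 2 (mod 4), so O_K = ℤ[√174] and disc(K) = 4d = 696.
Since gcd(6473, 696) = 1 the prime 6473 does not ramify.
(174/6473) = 174^3236 mod 6473 = 6472, giving Legendre symbol -1.
d is a non-residue mod p, hence 6473 remains inert in O_K.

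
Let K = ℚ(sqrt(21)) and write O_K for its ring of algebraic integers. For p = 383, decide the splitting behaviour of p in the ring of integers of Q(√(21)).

383 splits in O_K

d = 21 ≡ 1 (mod 4), so O_K = ℤ[(1+√21)/2] and disc(K) = d = 21.
disc(K) = 21 is not divisible by 383; 383 is unramified.
Compute (21/383) via Euler: 21^((383-1)/2) mod 383 = 1, so (21/383) = 1.
(21/383) = 1, so 383 splits.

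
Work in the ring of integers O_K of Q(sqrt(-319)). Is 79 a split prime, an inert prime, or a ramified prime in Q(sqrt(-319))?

splits completely

d = -319 ≡ 1 (mod 4), so O_K = ℤ[(1+√-319)/2] and disc(K) = d = -319.
disc(K) = -319 is not divisible by 79; 79 is unramified.
Compute (-319/79) via Euler: 76^((79-1)/2) mod 79 = 1, so (-319/79) = 1.
Legendre symbol 1 ⇒ 79 is split.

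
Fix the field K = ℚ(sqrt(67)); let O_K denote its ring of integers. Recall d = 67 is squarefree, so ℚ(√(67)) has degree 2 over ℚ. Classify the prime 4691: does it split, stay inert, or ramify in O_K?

67 mod 4 = 3, hence disc K = 4·67 = 268 and O_K = ℤ[√67].
disc(K) = 268 is not divisible by 4691; 4691 is unramified.
Legendre symbol by Euler's criterion: (67/4691) ≡ 67^2345 ≡ 4690 (mod 4691), i.e. (67/4691) = -1.
d is a non-residue mod p, hence 4691 remains inert in O_K.

4691 remains inert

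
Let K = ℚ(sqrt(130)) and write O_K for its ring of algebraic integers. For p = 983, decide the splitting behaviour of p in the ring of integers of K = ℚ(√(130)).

split

d = 130 ≡ 2 (mod 4), so O_K = ℤ[√130] and disc(K) = 4d = 520.
983 ∤ 520, so 983 is unramified.
Compute (130/983) via Euler: 130^((983-1)/2) mod 983 = 1, so (130/983) = 1.
(130/983) = 1, so 983 splits.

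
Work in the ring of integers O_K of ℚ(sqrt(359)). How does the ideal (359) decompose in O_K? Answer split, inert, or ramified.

d = 359 ≡ 3 (mod 4), so O_K = ℤ[√359] and disc(K) = 4d = 1436.
Ramification test: 359 | 1436. The prime 359 ramifies in K.

359 is ramified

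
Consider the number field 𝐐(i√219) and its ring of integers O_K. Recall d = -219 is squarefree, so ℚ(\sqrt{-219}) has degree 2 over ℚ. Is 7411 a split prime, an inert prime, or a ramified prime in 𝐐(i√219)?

d = -219 ≡ 1 (mod 4), so O_K = ℤ[(1+√-219)/2] and disc(K) = d = -219.
Since gcd(7411, -219) = 1 the prime 7411 does not ramify.
Legendre symbol by Euler's criterion: (-219/7411) ≡ (-219)^3705 ≡ 1 (mod 7411), i.e. (-219/7411) = 1.
(-219/7411) = 1, so 7411 splits.

7411 splits in O_K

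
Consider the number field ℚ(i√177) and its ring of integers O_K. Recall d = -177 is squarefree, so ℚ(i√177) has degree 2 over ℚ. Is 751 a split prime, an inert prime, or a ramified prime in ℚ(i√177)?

751 splits in O_K

-177 mod 4 = 3, hence disc K = 4·(-177) = -708 and O_K = ℤ[√-177].
disc(K) = -708 is not divisible by 751; 751 is unramified.
Compute (-177/751) via Euler: 574^((751-1)/2) mod 751 = 1, so (-177/751) = 1.
Legendre symbol 1 ⇒ 751 is split.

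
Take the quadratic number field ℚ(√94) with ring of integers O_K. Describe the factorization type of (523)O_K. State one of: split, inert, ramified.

splits completely

Since 94 ≢ 1 mod 4, the ring of integers is ℤ[√94] with discriminant 4·94 = 376.
Since gcd(523, 376) = 1 the prime 523 does not ramify.
(94/523) = 94^261 mod 523 = 1, giving Legendre symbol 1.
d is a quadratic residue mod p, hence 523 splits in O_K.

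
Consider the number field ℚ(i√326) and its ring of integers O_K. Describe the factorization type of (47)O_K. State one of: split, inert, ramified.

Since -326 ≢ 1 mod 4, the ring of integers is ℤ[√-326] with discriminant 4·(-326) = -1304.
47 ∤ -1304, so 47 is unramified.
Compute (-326/47) via Euler: 3^((47-1)/2) mod 47 = 1, so (-326/47) = 1.
d is a quadratic residue mod p, hence 47 splits in O_K.

split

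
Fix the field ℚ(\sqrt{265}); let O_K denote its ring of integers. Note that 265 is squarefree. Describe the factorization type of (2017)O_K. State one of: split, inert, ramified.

split

Since 265 ≡ 1 mod 4, the ring of integers is ℤ[(1+√265)/2] with discriminant 265.
Since gcd(2017, 265) = 1 the prime 2017 does not ramify.
Euler's criterion: 265^1008 mod 2017 = 1. Thus (265|2017) = 1.
(265/2017) = 1, so 2017 splits.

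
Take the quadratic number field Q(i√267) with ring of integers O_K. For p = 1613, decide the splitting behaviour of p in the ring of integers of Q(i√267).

d = -267 ≡ 1 (mod 4), so O_K = ℤ[(1+√-267)/2] and disc(K) = d = -267.
1613 ∤ -267, so 1613 is unramified.
Compute (-267/1613) via Euler: 1346^((1613-1)/2) mod 1613 = 1612, so (-267/1613) = -1.
d is a non-residue mod p, hence 1613 remains inert in O_K.

inert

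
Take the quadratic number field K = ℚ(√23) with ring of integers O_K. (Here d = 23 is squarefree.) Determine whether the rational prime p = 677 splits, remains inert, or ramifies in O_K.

inert — (677) stays prime in O_K

Since 23 ≢ 1 mod 4, the ring of integers is ℤ[√23] with discriminant 4·23 = 92.
Since gcd(677, 92) = 1 the prime 677 does not ramify.
Legendre symbol by Euler's criterion: (23/677) ≡ 23^338 ≡ 676 (mod 677), i.e. (23/677) = -1.
(23/677) = -1, so 677 is inert.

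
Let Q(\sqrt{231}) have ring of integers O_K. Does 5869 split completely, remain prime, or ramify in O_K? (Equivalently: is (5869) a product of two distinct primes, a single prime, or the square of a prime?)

5869 splits in O_K

231 mod 4 = 3, hence disc K = 4·231 = 924 and O_K = ℤ[√231].
disc(K) = 924 is not divisible by 5869; 5869 is unramified.
Compute (231/5869) via Euler: 231^((5869-1)/2) mod 5869 = 1, so (231/5869) = 1.
d is a quadratic residue mod p, hence 5869 splits in O_K.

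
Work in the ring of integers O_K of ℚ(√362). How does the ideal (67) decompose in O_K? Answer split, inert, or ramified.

d = 362 ≡ 2 (mod 4), so O_K = ℤ[√362] and disc(K) = 4d = 1448.
disc(K) = 1448 is not divisible by 67; 67 is unramified.
(362/67) = 27^33 mod 67 = 66, giving Legendre symbol -1.
Legendre symbol -1 ⇒ 67 is inert.

inert — (67) stays prime in O_K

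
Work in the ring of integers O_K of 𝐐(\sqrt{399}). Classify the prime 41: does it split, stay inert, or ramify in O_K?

remains prime (inert)

Since 399 ≢ 1 mod 4, the ring of integers is ℤ[√399] with discriminant 4·399 = 1596.
41 ∤ 1596, so 41 is unramified.
Euler's criterion: 399^20 mod 41 = 40. Thus (399|41) = -1.
Legendre symbol -1 ⇒ 41 is inert.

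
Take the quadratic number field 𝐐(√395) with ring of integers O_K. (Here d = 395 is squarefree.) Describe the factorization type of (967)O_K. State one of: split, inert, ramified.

Since 395 ≢ 1 mod 4, the ring of integers is ℤ[√395] with discriminant 4·395 = 1580.
Since gcd(967, 1580) = 1 the prime 967 does not ramify.
Euler's criterion: 395^483 mod 967 = 1. Thus (395|967) = 1.
Legendre symbol 1 ⇒ 967 is split.

split — (967) = 𝔭₁𝔭₂ with 𝔭₁ ≠ 𝔭₂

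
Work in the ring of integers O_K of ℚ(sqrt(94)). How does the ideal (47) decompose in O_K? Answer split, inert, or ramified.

d = 94 ≡ 2 (mod 4), so O_K = ℤ[√94] and disc(K) = 4d = 376.
47 divides disc(K) = 376, so 47 ramifies.

ramifies in O_K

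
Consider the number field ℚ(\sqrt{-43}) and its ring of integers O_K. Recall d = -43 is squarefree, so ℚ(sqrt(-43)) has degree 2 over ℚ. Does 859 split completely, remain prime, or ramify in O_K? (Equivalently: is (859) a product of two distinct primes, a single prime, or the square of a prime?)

inert — (859) stays prime in O_K

d = -43 ≡ 1 (mod 4), so O_K = ℤ[(1+√-43)/2] and disc(K) = d = -43.
disc(K) = -43 is not divisible by 859; 859 is unramified.
Compute (-43/859) via Euler: 816^((859-1)/2) mod 859 = 858, so (-43/859) = -1.
(-43/859) = -1, so 859 is inert.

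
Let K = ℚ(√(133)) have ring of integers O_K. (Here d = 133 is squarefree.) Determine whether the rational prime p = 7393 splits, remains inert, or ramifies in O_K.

d = 133 ≡ 1 (mod 4), so O_K = ℤ[(1+√133)/2] and disc(K) = d = 133.
Since gcd(7393, 133) = 1 the prime 7393 does not ramify.
Euler's criterion: 133^3696 mod 7393 = 7392. Thus (133|7393) = -1.
Legendre symbol -1 ⇒ 7393 is inert.

p is inert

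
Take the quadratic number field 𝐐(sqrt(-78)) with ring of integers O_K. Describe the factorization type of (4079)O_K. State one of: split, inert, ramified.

Since -78 ≢ 1 mod 4, the ring of integers is ℤ[√-78] with discriminant 4·(-78) = -312.
4079 ∤ -312, so 4079 is unramified.
(-78/4079) = 4001^2039 mod 4079 = 4078, giving Legendre symbol -1.
d is a non-residue mod p, hence 4079 remains inert in O_K.

inert — (4079) stays prime in O_K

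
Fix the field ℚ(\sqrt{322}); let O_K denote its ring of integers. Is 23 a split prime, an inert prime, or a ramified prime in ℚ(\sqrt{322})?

322 mod 4 = 2, hence disc K = 4·322 = 1288 and O_K = ℤ[√322].
disc(K) = 1288 = 23·56, so p = 23 is ramified.

ramifies in O_K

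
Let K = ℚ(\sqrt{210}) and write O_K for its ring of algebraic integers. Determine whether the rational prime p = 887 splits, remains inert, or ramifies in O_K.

Since 210 ≢ 1 mod 4, the ring of integers is ℤ[√210] with discriminant 4·210 = 840.
887 ∤ 840, so 887 is unramified.
Legendre symbol by Euler's criterion: (210/887) ≡ 210^443 ≡ 886 (mod 887), i.e. (210/887) = -1.
(210/887) = -1, so 887 is inert.

remains prime (inert)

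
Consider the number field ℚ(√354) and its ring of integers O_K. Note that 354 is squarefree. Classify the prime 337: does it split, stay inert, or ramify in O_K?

Since 354 ≢ 1 mod 4, the ring of integers is ℤ[√354] with discriminant 4·354 = 1416.
337 ∤ 1416, so 337 is unramified.
Compute (354/337) via Euler: 17^((337-1)/2) mod 337 = 336, so (354/337) = -1.
(354/337) = -1, so 337 is inert.

p is inert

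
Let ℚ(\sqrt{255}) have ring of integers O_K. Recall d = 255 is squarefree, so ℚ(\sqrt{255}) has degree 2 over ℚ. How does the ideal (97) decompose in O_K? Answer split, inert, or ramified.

split

255 mod 4 = 3, hence disc K = 4·255 = 1020 and O_K = ℤ[√255].
97 ∤ 1020, so 97 is unramified.
Euler's criterion: 255^48 mod 97 = 1. Thus (255|97) = 1.
(255/97) = 1, so 97 splits.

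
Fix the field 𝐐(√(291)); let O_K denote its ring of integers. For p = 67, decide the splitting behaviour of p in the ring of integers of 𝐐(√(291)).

291 mod 4 = 3, hence disc K = 4·291 = 1164 and O_K = ℤ[√291].
Since gcd(67, 1164) = 1 the prime 67 does not ramify.
Euler's criterion: 291^33 mod 67 = 1. Thus (291|67) = 1.
d is a quadratic residue mod p, hence 67 splits in O_K.

split — (67) = 𝔭₁𝔭₂ with 𝔭₁ ≠ 𝔭₂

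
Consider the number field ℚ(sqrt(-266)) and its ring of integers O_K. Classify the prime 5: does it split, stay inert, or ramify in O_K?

d = -266 ≡ 2 (mod 4), so O_K = ℤ[√-266] and disc(K) = 4d = -1064.
5 ∤ -1064, so 5 is unramified.
Compute (-266/5) via Euler: 4^((5-1)/2) mod 5 = 1, so (-266/5) = 1.
Legendre symbol 1 ⇒ 5 is split.

p splits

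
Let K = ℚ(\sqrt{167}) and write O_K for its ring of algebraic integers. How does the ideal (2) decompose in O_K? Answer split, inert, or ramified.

ramified

Since 167 ≢ 1 mod 4, the ring of integers is ℤ[√167] with discriminant 4·167 = 668.
2 divides disc(K) = 668, so 2 ramifies.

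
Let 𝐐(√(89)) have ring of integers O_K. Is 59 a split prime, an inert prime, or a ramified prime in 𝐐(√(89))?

89 mod 4 = 1, hence disc K = 89 and O_K = ℤ[(1+√89)/2].
59 ∤ 89, so 59 is unramified.
Legendre symbol by Euler's criterion: (89/59) ≡ 89^29 ≡ 58 (mod 59), i.e. (89/59) = -1.
Legendre symbol -1 ⇒ 59 is inert.

inert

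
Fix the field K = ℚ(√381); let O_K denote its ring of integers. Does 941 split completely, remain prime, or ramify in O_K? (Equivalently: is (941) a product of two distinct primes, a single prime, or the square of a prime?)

Since 381 ≡ 1 mod 4, the ring of integers is ℤ[(1+√381)/2] with discriminant 381.
disc(K) = 381 is not divisible by 941; 941 is unramified.
(381/941) = 381^470 mod 941 = 940, giving Legendre symbol -1.
(381/941) = -1, so 941 is inert.

p is inert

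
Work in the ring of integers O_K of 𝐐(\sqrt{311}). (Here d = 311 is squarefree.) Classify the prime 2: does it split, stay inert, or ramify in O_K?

311 mod 4 = 3, hence disc K = 4·311 = 1244 and O_K = ℤ[√311].
Ramification test: 2 | 1244. The prime 2 ramifies in K.

p ramifies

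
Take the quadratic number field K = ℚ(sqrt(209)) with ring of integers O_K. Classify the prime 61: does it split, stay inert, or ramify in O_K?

209 mod 4 = 1, hence disc K = 209 and O_K = ℤ[(1+√209)/2].
61 ∤ 209, so 61 is unramified.
Compute (209/61) via Euler: 26^((61-1)/2) mod 61 = 60, so (209/61) = -1.
Legendre symbol -1 ⇒ 61 is inert.

61 remains inert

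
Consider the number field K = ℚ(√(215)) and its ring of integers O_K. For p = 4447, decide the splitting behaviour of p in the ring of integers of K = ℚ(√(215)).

remains prime (inert)

215 mod 4 = 3, hence disc K = 4·215 = 860 and O_K = ℤ[√215].
Since gcd(4447, 860) = 1 the prime 4447 does not ramify.
(215/4447) = 215^2223 mod 4447 = 4446, giving Legendre symbol -1.
Legendre symbol -1 ⇒ 4447 is inert.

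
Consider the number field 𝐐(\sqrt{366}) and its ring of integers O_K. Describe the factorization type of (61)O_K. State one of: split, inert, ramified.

366 mod 4 = 2, hence disc K = 4·366 = 1464 and O_K = ℤ[√366].
61 divides disc(K) = 1464, so 61 ramifies.

61 is ramified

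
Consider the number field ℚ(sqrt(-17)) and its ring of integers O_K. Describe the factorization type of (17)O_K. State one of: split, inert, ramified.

ramified

-17 mod 4 = 3, hence disc K = 4·(-17) = -68 and O_K = ℤ[√-17].
disc(K) = -68 = 17·(-4), so p = 17 is ramified.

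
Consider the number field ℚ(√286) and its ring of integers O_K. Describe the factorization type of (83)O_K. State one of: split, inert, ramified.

d = 286 ≡ 2 (mod 4), so O_K = ℤ[√286] and disc(K) = 4d = 1144.
Since gcd(83, 1144) = 1 the prime 83 does not ramify.
(286/83) = 37^41 mod 83 = 1, giving Legendre symbol 1.
Legendre symbol 1 ⇒ 83 is split.

splits completely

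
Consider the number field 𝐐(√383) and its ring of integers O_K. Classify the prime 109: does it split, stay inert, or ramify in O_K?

inert — (109) stays prime in O_K

Since 383 ≢ 1 mod 4, the ring of integers is ℤ[√383] with discriminant 4·383 = 1532.
disc(K) = 1532 is not divisible by 109; 109 is unramified.
Compute (383/109) via Euler: 56^((109-1)/2) mod 109 = 108, so (383/109) = -1.
d is a non-residue mod p, hence 109 remains inert in O_K.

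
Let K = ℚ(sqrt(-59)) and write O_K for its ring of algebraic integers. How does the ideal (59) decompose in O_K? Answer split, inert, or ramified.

d = -59 ≡ 1 (mod 4), so O_K = ℤ[(1+√-59)/2] and disc(K) = d = -59.
disc(K) = -59 = 59·(-1), so p = 59 is ramified.

p ramifies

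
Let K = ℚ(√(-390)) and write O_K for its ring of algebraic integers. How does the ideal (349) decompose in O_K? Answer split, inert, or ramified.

349 splits in O_K

Since -390 ≢ 1 mod 4, the ring of integers is ℤ[√-390] with discriminant 4·(-390) = -1560.
disc(K) = -1560 is not divisible by 349; 349 is unramified.
Compute (-390/349) via Euler: 308^((349-1)/2) mod 349 = 1, so (-390/349) = 1.
d is a quadratic residue mod p, hence 349 splits in O_K.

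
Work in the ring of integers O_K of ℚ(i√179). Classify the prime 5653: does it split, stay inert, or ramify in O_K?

-179 mod 4 = 1, hence disc K = -179 and O_K = ℤ[(1+√-179)/2].
5653 ∤ -179, so 5653 is unramified.
Compute (-179/5653) via Euler: 5474^((5653-1)/2) mod 5653 = 5652, so (-179/5653) = -1.
Legendre symbol -1 ⇒ 5653 is inert.

inert — (5653) stays prime in O_K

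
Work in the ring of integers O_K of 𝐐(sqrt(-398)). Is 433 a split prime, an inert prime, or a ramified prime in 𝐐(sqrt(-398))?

-398 mod 4 = 2, hence disc K = 4·(-398) = -1592 and O_K = ℤ[√-398].
Since gcd(433, -1592) = 1 the prime 433 does not ramify.
Euler's criterion: (-398)^216 mod 433 = 1. Thus (-398|433) = 1.
d is a quadratic residue mod p, hence 433 splits in O_K.

433 splits in O_K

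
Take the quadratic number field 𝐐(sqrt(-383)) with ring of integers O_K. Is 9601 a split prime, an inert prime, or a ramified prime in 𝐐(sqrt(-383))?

9601 remains inert

-383 mod 4 = 1, hence disc K = -383 and O_K = ℤ[(1+√-383)/2].
9601 ∤ -383, so 9601 is unramified.
Euler's criterion: (-383)^4800 mod 9601 = 9600. Thus (-383|9601) = -1.
d is a non-residue mod p, hence 9601 remains inert in O_K.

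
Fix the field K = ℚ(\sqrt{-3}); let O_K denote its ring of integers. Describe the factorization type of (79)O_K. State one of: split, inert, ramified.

Since -3 ≡ 1 mod 4, the ring of integers is ℤ[(1+√-3)/2] with discriminant -3.
79 ∤ -3, so 79 is unramified.
(-3/79) = 76^39 mod 79 = 1, giving Legendre symbol 1.
d is a quadratic residue mod p, hence 79 splits in O_K.

splits completely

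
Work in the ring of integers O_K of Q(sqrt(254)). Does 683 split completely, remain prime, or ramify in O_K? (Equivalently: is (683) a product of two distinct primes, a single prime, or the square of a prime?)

remains prime (inert)

254 mod 4 = 2, hence disc K = 4·254 = 1016 and O_K = ℤ[√254].
disc(K) = 1016 is not divisible by 683; 683 is unramified.
(254/683) = 254^341 mod 683 = 682, giving Legendre symbol -1.
(254/683) = -1, so 683 is inert.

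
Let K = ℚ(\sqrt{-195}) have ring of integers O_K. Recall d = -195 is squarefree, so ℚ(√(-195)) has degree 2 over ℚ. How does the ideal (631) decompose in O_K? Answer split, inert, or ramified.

inert

Since -195 ≡ 1 mod 4, the ring of integers is ℤ[(1+√-195)/2] with discriminant -195.
631 ∤ -195, so 631 is unramified.
(-195/631) = 436^315 mod 631 = 630, giving Legendre symbol -1.
Legendre symbol -1 ⇒ 631 is inert.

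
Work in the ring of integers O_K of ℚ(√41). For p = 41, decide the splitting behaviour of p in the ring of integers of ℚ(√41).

d = 41 ≡ 1 (mod 4), so O_K = ℤ[(1+√41)/2] and disc(K) = d = 41.
Ramification test: 41 | 41. The prime 41 ramifies in K.

p ramifies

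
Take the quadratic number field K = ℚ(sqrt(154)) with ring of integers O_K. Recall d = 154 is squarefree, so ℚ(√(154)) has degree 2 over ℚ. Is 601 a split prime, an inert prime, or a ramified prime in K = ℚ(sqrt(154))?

split — (601) = 𝔭₁𝔭₂ with 𝔭₁ ≠ 𝔭₂

Since 154 ≢ 1 mod 4, the ring of integers is ℤ[√154] with discriminant 4·154 = 616.
disc(K) = 616 is not divisible by 601; 601 is unramified.
Euler's criterion: 154^300 mod 601 = 1. Thus (154|601) = 1.
Legendre symbol 1 ⇒ 601 is split.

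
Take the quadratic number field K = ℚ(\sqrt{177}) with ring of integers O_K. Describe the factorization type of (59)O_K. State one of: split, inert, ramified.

ramifies in O_K

Since 177 ≡ 1 mod 4, the ring of integers is ℤ[(1+√177)/2] with discriminant 177.
59 divides disc(K) = 177, so 59 ramifies.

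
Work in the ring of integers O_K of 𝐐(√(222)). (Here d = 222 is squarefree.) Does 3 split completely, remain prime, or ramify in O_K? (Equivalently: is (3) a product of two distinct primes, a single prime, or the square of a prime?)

Since 222 ≢ 1 mod 4, the ring of integers is ℤ[√222] with discriminant 4·222 = 888.
3 divides disc(K) = 888, so 3 ramifies.

ramified — (3) = 𝔭²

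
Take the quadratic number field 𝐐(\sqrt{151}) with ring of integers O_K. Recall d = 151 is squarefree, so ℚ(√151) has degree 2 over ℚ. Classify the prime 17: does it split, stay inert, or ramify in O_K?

p splits

d = 151 ≡ 3 (mod 4), so O_K = ℤ[√151] and disc(K) = 4d = 604.
17 ∤ 604, so 17 is unramified.
(151/17) = 15^8 mod 17 = 1, giving Legendre symbol 1.
Legendre symbol 1 ⇒ 17 is split.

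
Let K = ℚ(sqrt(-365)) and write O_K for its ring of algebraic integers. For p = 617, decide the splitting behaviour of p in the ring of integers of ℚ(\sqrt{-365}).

split — (617) = 𝔭₁𝔭₂ with 𝔭₁ ≠ 𝔭₂

d = -365 ≡ 3 (mod 4), so O_K = ℤ[√-365] and disc(K) = 4d = -1460.
Since gcd(617, -1460) = 1 the prime 617 does not ramify.
Euler's criterion: (-365)^308 mod 617 = 1. Thus (-365|617) = 1.
Legendre symbol 1 ⇒ 617 is split.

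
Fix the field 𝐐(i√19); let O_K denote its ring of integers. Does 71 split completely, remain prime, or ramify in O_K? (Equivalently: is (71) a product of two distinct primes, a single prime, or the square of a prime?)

inert — (71) stays prime in O_K

Since -19 ≡ 1 mod 4, the ring of integers is ℤ[(1+√-19)/2] with discriminant -19.
71 ∤ -19, so 71 is unramified.
Compute (-19/71) via Euler: 52^((71-1)/2) mod 71 = 70, so (-19/71) = -1.
(-19/71) = -1, so 71 is inert.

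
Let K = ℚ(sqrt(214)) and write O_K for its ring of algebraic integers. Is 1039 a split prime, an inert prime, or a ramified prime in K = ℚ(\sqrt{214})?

Since 214 ≢ 1 mod 4, the ring of integers is ℤ[√214] with discriminant 4·214 = 856.
Since gcd(1039, 856) = 1 the prime 1039 does not ramify.
Legendre symbol by Euler's criterion: (214/1039) ≡ 214^519 ≡ 1038 (mod 1039), i.e. (214/1039) = -1.
(214/1039) = -1, so 1039 is inert.

1039 remains inert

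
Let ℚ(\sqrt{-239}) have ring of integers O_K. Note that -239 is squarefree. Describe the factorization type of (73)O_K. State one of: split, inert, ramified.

73 remains inert

d = -239 ≡ 1 (mod 4), so O_K = ℤ[(1+√-239)/2] and disc(K) = d = -239.
disc(K) = -239 is not divisible by 73; 73 is unramified.
Compute (-239/73) via Euler: 53^((73-1)/2) mod 73 = 72, so (-239/73) = -1.
d is a non-residue mod p, hence 73 remains inert in O_K.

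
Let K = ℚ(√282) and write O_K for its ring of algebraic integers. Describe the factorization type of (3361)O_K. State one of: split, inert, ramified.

3361 splits in O_K

282 mod 4 = 2, hence disc K = 4·282 = 1128 and O_K = ℤ[√282].
3361 ∤ 1128, so 3361 is unramified.
Compute (282/3361) via Euler: 282^((3361-1)/2) mod 3361 = 1, so (282/3361) = 1.
(282/3361) = 1, so 3361 splits.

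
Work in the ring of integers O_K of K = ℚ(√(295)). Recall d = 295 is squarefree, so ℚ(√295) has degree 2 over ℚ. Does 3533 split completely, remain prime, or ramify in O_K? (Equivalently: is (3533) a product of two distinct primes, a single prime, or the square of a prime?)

d = 295 ≡ 3 (mod 4), so O_K = ℤ[√295] and disc(K) = 4d = 1180.
Since gcd(3533, 1180) = 1 the prime 3533 does not ramify.
Euler's criterion: 295^1766 mod 3533 = 1. Thus (295|3533) = 1.
Legendre symbol 1 ⇒ 3533 is split.

p splits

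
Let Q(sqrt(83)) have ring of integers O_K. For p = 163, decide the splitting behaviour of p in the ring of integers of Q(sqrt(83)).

p splits

Since 83 ≢ 1 mod 4, the ring of integers is ℤ[√83] with discriminant 4·83 = 332.
disc(K) = 332 is not divisible by 163; 163 is unramified.
Compute (83/163) via Euler: 83^((163-1)/2) mod 163 = 1, so (83/163) = 1.
Legendre symbol 1 ⇒ 163 is split.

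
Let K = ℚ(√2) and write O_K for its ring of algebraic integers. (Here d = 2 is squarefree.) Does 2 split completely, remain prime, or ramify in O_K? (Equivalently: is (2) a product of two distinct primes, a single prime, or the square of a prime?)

2 mod 4 = 2, hence disc K = 4·2 = 8 and O_K = ℤ[√2].
disc(K) = 8 = 2·4, so p = 2 is ramified.

ramifies in O_K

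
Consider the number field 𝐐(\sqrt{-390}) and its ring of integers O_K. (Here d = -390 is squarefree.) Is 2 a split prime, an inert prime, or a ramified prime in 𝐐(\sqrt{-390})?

Since -390 ≢ 1 mod 4, the ring of integers is ℤ[√-390] with discriminant 4·(-390) = -1560.
2 divides disc(K) = -1560, so 2 ramifies.

2 is ramified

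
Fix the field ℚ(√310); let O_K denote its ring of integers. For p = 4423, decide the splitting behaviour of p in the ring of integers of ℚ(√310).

310 mod 4 = 2, hence disc K = 4·310 = 1240 and O_K = ℤ[√310].
disc(K) = 1240 is not divisible by 4423; 4423 is unramified.
Compute (310/4423) via Euler: 310^((4423-1)/2) mod 4423 = 4422, so (310/4423) = -1.
d is a non-residue mod p, hence 4423 remains inert in O_K.

p is inert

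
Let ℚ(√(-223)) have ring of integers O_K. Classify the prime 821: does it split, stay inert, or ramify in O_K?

Since -223 ≡ 1 mod 4, the ring of integers is ℤ[(1+√-223)/2] with discriminant -223.
disc(K) = -223 is not divisible by 821; 821 is unramified.
(-223/821) = 598^410 mod 821 = 1, giving Legendre symbol 1.
(-223/821) = 1, so 821 splits.

821 splits in O_K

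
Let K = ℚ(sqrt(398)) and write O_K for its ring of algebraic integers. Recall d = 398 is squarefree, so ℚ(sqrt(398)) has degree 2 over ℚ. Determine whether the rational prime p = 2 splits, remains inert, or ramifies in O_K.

ramified — (2) = 𝔭²

398 mod 4 = 2, hence disc K = 4·398 = 1592 and O_K = ℤ[√398].
2 divides disc(K) = 1592, so 2 ramifies.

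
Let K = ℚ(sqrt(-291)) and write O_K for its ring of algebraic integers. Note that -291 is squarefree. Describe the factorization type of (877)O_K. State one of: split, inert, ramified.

Since -291 ≡ 1 mod 4, the ring of integers is ℤ[(1+√-291)/2] with discriminant -291.
877 ∤ -291, so 877 is unramified.
Legendre symbol by Euler's criterion: (-291/877) ≡ (-291)^438 ≡ 1 (mod 877), i.e. (-291/877) = 1.
Legendre symbol 1 ⇒ 877 is split.

split — (877) = 𝔭₁𝔭₂ with 𝔭₁ ≠ 𝔭₂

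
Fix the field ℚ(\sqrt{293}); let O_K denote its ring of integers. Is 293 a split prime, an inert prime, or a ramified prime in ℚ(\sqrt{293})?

ramified

Since 293 ≡ 1 mod 4, the ring of integers is ℤ[(1+√293)/2] with discriminant 293.
Ramification test: 293 | 293. The prime 293 ramifies in K.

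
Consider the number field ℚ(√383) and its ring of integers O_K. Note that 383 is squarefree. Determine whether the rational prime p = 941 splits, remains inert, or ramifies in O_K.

Since 383 ≢ 1 mod 4, the ring of integers is ℤ[√383] with discriminant 4·383 = 1532.
941 ∤ 1532, so 941 is unramified.
Compute (383/941) via Euler: 383^((941-1)/2) mod 941 = 1, so (383/941) = 1.
d is a quadratic residue mod p, hence 941 splits in O_K.

p splits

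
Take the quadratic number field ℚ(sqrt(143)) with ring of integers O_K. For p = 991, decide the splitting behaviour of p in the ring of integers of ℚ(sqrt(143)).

143 mod 4 = 3, hence disc K = 4·143 = 572 and O_K = ℤ[√143].
disc(K) = 572 is not divisible by 991; 991 is unramified.
Compute (143/991) via Euler: 143^((991-1)/2) mod 991 = 990, so (143/991) = -1.
Legendre symbol -1 ⇒ 991 is inert.

inert — (991) stays prime in O_K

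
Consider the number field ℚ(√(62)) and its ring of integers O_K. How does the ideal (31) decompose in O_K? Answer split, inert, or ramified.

ramified — (31) = 𝔭²

d = 62 ≡ 2 (mod 4), so O_K = ℤ[√62] and disc(K) = 4d = 248.
31 divides disc(K) = 248, so 31 ramifies.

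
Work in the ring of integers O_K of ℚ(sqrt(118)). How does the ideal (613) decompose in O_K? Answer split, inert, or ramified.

118 mod 4 = 2, hence disc K = 4·118 = 472 and O_K = ℤ[√118].
613 ∤ 472, so 613 is unramified.
(118/613) = 118^306 mod 613 = 1, giving Legendre symbol 1.
Legendre symbol 1 ⇒ 613 is split.

splits completely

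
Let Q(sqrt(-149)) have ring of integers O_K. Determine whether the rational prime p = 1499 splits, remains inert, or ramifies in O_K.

-149 mod 4 = 3, hence disc K = 4·(-149) = -596 and O_K = ℤ[√-149].
1499 ∤ -596, so 1499 is unramified.
Legendre symbol by Euler's criterion: (-149/1499) ≡ (-149)^749 ≡ 1498 (mod 1499), i.e. (-149/1499) = -1.
d is a non-residue mod p, hence 1499 remains inert in O_K.

1499 remains inert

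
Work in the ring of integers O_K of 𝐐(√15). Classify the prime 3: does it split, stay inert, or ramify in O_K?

d = 15 ≡ 3 (mod 4), so O_K = ℤ[√15] and disc(K) = 4d = 60.
3 divides disc(K) = 60, so 3 ramifies.

3 is ramified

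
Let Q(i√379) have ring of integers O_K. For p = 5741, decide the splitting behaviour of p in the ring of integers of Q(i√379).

splits completely

-379 mod 4 = 1, hence disc K = -379 and O_K = ℤ[(1+√-379)/2].
5741 ∤ -379, so 5741 is unramified.
Euler's criterion: (-379)^2870 mod 5741 = 1. Thus (-379|5741) = 1.
Legendre symbol 1 ⇒ 5741 is split.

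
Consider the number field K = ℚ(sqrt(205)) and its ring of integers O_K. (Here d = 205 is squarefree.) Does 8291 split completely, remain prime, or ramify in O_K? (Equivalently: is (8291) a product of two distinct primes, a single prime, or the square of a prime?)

205 mod 4 = 1, hence disc K = 205 and O_K = ℤ[(1+√205)/2].
disc(K) = 205 is not divisible by 8291; 8291 is unramified.
Legendre symbol by Euler's criterion: (205/8291) ≡ 205^4145 ≡ 1 (mod 8291), i.e. (205/8291) = 1.
d is a quadratic residue mod p, hence 8291 splits in O_K.

split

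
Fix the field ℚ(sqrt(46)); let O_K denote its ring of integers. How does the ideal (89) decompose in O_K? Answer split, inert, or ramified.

remains prime (inert)

d = 46 ≡ 2 (mod 4), so O_K = ℤ[√46] and disc(K) = 4d = 184.
Since gcd(89, 184) = 1 the prime 89 does not ramify.
(46/89) = 46^44 mod 89 = 88, giving Legendre symbol -1.
(46/89) = -1, so 89 is inert.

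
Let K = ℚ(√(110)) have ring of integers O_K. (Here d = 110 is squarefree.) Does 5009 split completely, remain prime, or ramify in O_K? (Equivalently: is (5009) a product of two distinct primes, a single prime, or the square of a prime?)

110 mod 4 = 2, hence disc K = 4·110 = 440 and O_K = ℤ[√110].
Since gcd(5009, 440) = 1 the prime 5009 does not ramify.
Legendre symbol by Euler's criterion: (110/5009) ≡ 110^2504 ≡ 1 (mod 5009), i.e. (110/5009) = 1.
d is a quadratic residue mod p, hence 5009 splits in O_K.

p splits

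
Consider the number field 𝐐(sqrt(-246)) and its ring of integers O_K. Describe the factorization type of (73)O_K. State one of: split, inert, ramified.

splits completely

d = -246 ≡ 2 (mod 4), so O_K = ℤ[√-246] and disc(K) = 4d = -984.
Since gcd(73, -984) = 1 the prime 73 does not ramify.
Euler's criterion: (-246)^36 mod 73 = 1. Thus (-246|73) = 1.
(-246/73) = 1, so 73 splits.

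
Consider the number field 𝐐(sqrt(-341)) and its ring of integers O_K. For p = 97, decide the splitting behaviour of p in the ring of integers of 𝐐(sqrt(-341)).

-341 mod 4 = 3, hence disc K = 4·(-341) = -1364 and O_K = ℤ[√-341].
Since gcd(97, -1364) = 1 the prime 97 does not ramify.
Euler's criterion: (-341)^48 mod 97 = 1. Thus (-341|97) = 1.
Legendre symbol 1 ⇒ 97 is split.

97 splits in O_K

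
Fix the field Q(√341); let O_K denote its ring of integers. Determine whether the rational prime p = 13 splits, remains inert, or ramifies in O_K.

p splits

341 mod 4 = 1, hence disc K = 341 and O_K = ℤ[(1+√341)/2].
disc(K) = 341 is not divisible by 13; 13 is unramified.
Compute (341/13) via Euler: 3^((13-1)/2) mod 13 = 1, so (341/13) = 1.
(341/13) = 1, so 13 splits.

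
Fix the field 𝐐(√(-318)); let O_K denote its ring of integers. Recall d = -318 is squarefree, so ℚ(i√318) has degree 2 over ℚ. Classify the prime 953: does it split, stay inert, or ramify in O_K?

p is inert

Since -318 ≢ 1 mod 4, the ring of integers is ℤ[√-318] with discriminant 4·(-318) = -1272.
953 ∤ -1272, so 953 is unramified.
Legendre symbol by Euler's criterion: (-318/953) ≡ (-318)^476 ≡ 952 (mod 953), i.e. (-318/953) = -1.
d is a non-residue mod p, hence 953 remains inert in O_K.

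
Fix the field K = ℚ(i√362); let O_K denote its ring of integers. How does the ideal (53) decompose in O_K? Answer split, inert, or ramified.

d = -362 ≡ 2 (mod 4), so O_K = ℤ[√-362] and disc(K) = 4d = -1448.
disc(K) = -1448 is not divisible by 53; 53 is unramified.
Legendre symbol by Euler's criterion: (-362/53) ≡ (-362)^26 ≡ 1 (mod 53), i.e. (-362/53) = 1.
d is a quadratic residue mod p, hence 53 splits in O_K.

splits completely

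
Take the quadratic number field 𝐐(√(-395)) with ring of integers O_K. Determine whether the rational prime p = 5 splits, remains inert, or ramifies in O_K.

5 is ramified

d = -395 ≡ 1 (mod 4), so O_K = ℤ[(1+√-395)/2] and disc(K) = d = -395.
Ramification test: 5 | -395. The prime 5 ramifies in K.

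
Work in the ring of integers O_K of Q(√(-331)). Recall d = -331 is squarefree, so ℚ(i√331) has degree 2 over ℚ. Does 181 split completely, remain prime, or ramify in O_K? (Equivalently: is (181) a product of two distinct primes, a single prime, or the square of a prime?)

p is inert

d = -331 ≡ 1 (mod 4), so O_K = ℤ[(1+√-331)/2] and disc(K) = d = -331.
181 ∤ -331, so 181 is unramified.
Compute (-331/181) via Euler: 31^((181-1)/2) mod 181 = 180, so (-331/181) = -1.
d is a non-residue mod p, hence 181 remains inert in O_K.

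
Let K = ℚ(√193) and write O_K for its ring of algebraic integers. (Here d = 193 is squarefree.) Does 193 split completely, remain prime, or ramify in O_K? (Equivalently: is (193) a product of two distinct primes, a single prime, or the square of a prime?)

193 is ramified

193 mod 4 = 1, hence disc K = 193 and O_K = ℤ[(1+√193)/2].
Ramification test: 193 | 193. The prime 193 ramifies in K.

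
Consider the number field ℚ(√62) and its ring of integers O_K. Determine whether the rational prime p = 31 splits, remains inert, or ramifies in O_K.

d = 62 ≡ 2 (mod 4), so O_K = ℤ[√62] and disc(K) = 4d = 248.
disc(K) = 248 = 31·8, so p = 31 is ramified.

p ramifies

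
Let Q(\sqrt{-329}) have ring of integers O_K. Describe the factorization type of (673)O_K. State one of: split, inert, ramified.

d = -329 ≡ 3 (mod 4), so O_K = ℤ[√-329] and disc(K) = 4d = -1316.
Since gcd(673, -1316) = 1 the prime 673 does not ramify.
Compute (-329/673) via Euler: 344^((673-1)/2) mod 673 = 672, so (-329/673) = -1.
Legendre symbol -1 ⇒ 673 is inert.

inert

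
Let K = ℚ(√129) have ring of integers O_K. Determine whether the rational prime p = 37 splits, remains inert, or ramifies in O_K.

inert

129 mod 4 = 1, hence disc K = 129 and O_K = ℤ[(1+√129)/2].
disc(K) = 129 is not divisible by 37; 37 is unramified.
(129/37) = 18^18 mod 37 = 36, giving Legendre symbol -1.
(129/37) = -1, so 37 is inert.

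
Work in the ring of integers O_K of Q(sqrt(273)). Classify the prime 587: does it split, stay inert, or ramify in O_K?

273 mod 4 = 1, hence disc K = 273 and O_K = ℤ[(1+√273)/2].
disc(K) = 273 is not divisible by 587; 587 is unramified.
Legendre symbol by Euler's criterion: (273/587) ≡ 273^293 ≡ 586 (mod 587), i.e. (273/587) = -1.
(273/587) = -1, so 587 is inert.

inert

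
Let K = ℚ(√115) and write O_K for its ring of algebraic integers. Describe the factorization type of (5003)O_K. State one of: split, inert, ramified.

5003 splits in O_K

d = 115 ≡ 3 (mod 4), so O_K = ℤ[√115] and disc(K) = 4d = 460.
disc(K) = 460 is not divisible by 5003; 5003 is unramified.
(115/5003) = 115^2501 mod 5003 = 1, giving Legendre symbol 1.
d is a quadratic residue mod p, hence 5003 splits in O_K.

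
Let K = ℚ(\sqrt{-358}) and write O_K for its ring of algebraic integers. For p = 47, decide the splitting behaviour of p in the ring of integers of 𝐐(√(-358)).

-358 mod 4 = 2, hence disc K = 4·(-358) = -1432 and O_K = ℤ[√-358].
disc(K) = -1432 is not divisible by 47; 47 is unramified.
Legendre symbol by Euler's criterion: (-358/47) ≡ (-358)^23 ≡ 1 (mod 47), i.e. (-358/47) = 1.
d is a quadratic residue mod p, hence 47 splits in O_K.

split — (47) = 𝔭₁𝔭₂ with 𝔭₁ ≠ 𝔭₂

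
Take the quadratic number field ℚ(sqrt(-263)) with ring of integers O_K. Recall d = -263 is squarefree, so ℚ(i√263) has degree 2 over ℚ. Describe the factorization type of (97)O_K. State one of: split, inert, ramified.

inert — (97) stays prime in O_K

Since -263 ≡ 1 mod 4, the ring of integers is ℤ[(1+√-263)/2] with discriminant -263.
disc(K) = -263 is not divisible by 97; 97 is unramified.
Compute (-263/97) via Euler: 28^((97-1)/2) mod 97 = 96, so (-263/97) = -1.
(-263/97) = -1, so 97 is inert.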